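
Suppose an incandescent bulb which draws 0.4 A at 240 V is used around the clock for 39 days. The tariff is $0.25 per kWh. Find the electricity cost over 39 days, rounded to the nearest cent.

$22.46

Power = 0.4 A × 240 V = 96 W = 0.096 kW
Runtime = 24 h × 39 = 936 h
Energy = 0.096 kW × 936 h = 89.856 kWh
Cost = 89.856 kWh × $0.25/kWh = $22.46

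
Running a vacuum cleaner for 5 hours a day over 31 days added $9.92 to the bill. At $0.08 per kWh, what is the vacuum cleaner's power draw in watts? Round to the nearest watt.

800 W

Energy = $9.92 ÷ $0.08/kWh = 124 kWh
Runtime = 5 h/day × 31 days = 155 h
Power = 124 kWh ÷ 155 h = 0.8 kW = 800 W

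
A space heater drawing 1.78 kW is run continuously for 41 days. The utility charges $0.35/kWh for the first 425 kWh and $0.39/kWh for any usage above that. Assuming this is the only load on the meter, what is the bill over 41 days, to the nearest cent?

Runtime = 24 h × 41 = 984 h
Energy = 1.78 kW × 984 h = 1751.52 kWh
Tier 1 (0–425 kWh): 425 × $0.35 = $148.75
Above 425 kWh: 1326.52 × $0.39 = $517.3428
Bill = $666.09

$666.09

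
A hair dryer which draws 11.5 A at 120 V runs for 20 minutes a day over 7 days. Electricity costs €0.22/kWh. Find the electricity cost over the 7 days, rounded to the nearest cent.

Power = 11.5 A × 120 V = 1380 W = 1.38 kW
Runtime = 20 min × 7 = 140 min = 2.333333… h
Energy = 1.38 kW × 2.333333… h = 3.22 kWh
Cost = 3.22 kWh × €0.22/kWh = €0.71

€0.71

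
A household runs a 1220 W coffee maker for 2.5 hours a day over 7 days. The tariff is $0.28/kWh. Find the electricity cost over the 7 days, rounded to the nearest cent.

Runtime = 2.5 h/day × 7 days = 17.5 h
Energy = 1.22 kW × 17.5 h = 21.35 kWh
Cost = 21.35 kWh × $0.28/kWh = $5.98

$5.98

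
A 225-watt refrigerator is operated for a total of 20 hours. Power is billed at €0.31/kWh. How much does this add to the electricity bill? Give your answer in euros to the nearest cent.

€1.40

Energy = 0.225 kW × 20 h = 4.5 kWh
Cost = 4.5 kWh × €0.31/kWh = €1.40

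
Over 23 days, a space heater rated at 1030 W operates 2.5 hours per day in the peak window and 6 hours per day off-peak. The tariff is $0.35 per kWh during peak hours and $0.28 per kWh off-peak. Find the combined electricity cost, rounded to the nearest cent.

Peak energy = 1.03 kW × 2.5 h × 23 = 59.225 kWh
Off-peak energy = 1.03 kW × 6 h × 23 = 142.14 kWh
Cost = 59.225 × $0.35 + 142.14 × $0.28 = $20.72875 + $39.7992 = $60.53

$60.53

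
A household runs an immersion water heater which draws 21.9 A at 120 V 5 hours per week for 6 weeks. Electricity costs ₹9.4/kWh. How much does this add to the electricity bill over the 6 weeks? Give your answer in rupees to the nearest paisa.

Power = 21.9 A × 120 V = 2628 W = 2.628 kW
Runtime = 5 h/week × 6 weeks = 30 h
Energy = 2.628 kW × 30 h = 78.84 kWh
Cost = 78.84 kWh × ₹9.4/kWh = ₹741.10

₹741.10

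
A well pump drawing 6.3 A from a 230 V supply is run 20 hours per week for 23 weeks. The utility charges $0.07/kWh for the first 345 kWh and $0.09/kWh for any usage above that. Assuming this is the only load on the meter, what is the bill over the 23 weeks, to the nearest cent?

Power = 6.3 A × 230 V = 1449 W = 1.449 kW
Runtime = 20 h/week × 23 weeks = 460 h
Energy = 1.449 kW × 460 h = 666.54 kWh
Tier 1 (0–345 kWh): 345 × $0.07 = $24.15
Above 345 kWh: 321.54 × $0.09 = $28.9386
Bill = $53.09

$53.09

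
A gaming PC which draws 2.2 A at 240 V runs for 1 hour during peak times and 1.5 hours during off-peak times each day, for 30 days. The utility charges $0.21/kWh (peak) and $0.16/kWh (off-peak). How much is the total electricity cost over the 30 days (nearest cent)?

Power = 2.2 A × 240 V = 528 W = 0.528 kW
Peak energy = 0.528 kW × 1 h × 30 = 15.84 kWh
Off-peak energy = 0.528 kW × 1.5 h × 30 = 23.76 kWh
Cost = 15.84 × $0.21 + 23.76 × $0.16 = $3.3264 + $3.8016 = $7.13

$7.13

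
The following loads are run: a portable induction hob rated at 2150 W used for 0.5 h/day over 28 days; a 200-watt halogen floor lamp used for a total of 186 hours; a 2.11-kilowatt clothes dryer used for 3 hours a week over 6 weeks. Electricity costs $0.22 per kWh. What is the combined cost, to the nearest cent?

$23.16

portable induction hob: Runtime = 0.5 h/day × 28 days = 14 h
portable induction hob: 2.15 kW × 14 h = 30.1 kWh
halogen floor lamp: 0.2 kW × 186 h = 37.2 kWh
clothes dryer: Runtime = 3 h/week × 6 weeks = 18 h
clothes dryer: 2.11 kW × 18 h = 37.98 kWh
Total energy = 105.28 kWh
Cost = 105.28 × $0.22 = $23.16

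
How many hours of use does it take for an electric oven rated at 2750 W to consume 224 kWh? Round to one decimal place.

81.5 h

Hours = 224 kWh ÷ 2.75 kW = 81.5 h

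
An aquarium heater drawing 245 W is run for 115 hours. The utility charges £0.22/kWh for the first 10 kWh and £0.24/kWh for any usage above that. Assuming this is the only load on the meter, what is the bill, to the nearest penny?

Energy = 0.245 kW × 115 h = 28.175 kWh
Tier 1 (0–10 kWh): 10 × £0.22 = £2.2
Above 10 kWh: 18.175 × £0.24 = £4.362
Bill = £6.56

£6.56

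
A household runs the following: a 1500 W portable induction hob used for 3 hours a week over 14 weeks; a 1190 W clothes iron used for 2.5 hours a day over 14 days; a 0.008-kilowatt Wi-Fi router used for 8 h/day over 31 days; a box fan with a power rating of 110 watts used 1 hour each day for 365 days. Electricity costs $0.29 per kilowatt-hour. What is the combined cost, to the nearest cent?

$42.57

portable induction hob: Runtime = 3 h/week × 14 weeks = 42 h
portable induction hob: 1.5 kW × 42 h = 63 kWh
clothes iron: Runtime = 2.5 h/day × 14 days = 35 h
clothes iron: 1.19 kW × 35 h = 41.65 kWh
Wi-Fi router: Runtime = 8 h/day × 31 days = 248 h
Wi-Fi router: 0.008 kW × 248 h = 1.984 kWh
box fan: Runtime = 1 h/day × 365 days = 365 h
box fan: 0.11 kW × 365 h = 40.15 kWh
Total energy = 146.784 kWh
Cost = 146.784 × $0.29 = $42.57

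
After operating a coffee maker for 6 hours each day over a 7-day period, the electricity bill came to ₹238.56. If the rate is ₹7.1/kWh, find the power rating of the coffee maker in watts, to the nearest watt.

Energy = ₹238.56 ÷ ₹7.1/kWh = 33.6 kWh
Runtime = 6 h/day × 7 days = 42 h
Power = 33.6 kWh ÷ 42 h = 0.8 kW = 800 W

800 W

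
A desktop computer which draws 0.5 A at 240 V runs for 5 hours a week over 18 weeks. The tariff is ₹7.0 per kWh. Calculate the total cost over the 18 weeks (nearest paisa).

₹75.60

Power = 0.5 A × 240 V = 120 W = 0.12 kW
Runtime = 5 h/week × 18 weeks = 90 h
Energy = 0.12 kW × 90 h = 10.8 kWh
Cost = 10.8 kWh × ₹7.0/kWh = ₹75.60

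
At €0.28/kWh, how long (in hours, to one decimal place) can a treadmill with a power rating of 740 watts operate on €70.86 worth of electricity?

342.0 h

Energy available = €70.86 ÷ €0.28/kWh = 253.0714 kWh
Hours = 253.0714 kWh ÷ 0.74 kW = 342.0 h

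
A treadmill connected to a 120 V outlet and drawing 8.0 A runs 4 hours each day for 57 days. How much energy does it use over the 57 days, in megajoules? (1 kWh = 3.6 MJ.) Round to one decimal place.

Power = 8.0 A × 120 V = 960 W = 0.96 kW
Runtime = 4 h/day × 57 days = 228 h
Energy = 0.96 kW × 228 h = 218.88 kWh
= 218.88 × 3.6 MJ = 788.0 MJ

788.0 MJ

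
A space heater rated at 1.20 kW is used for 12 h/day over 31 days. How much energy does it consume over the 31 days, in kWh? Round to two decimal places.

Runtime = 12 h/day × 31 days = 372 h
Energy = 1.2 kW × 372 h = 446.4 kWh

446.40 kWh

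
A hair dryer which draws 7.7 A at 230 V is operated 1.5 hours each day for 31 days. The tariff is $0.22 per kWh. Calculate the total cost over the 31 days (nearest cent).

Power = 7.7 A × 230 V = 1771 W = 1.771 kW
Runtime = 1.5 h/day × 31 days = 46.5 h
Energy = 1.771 kW × 46.5 h = 82.3515 kWh
Cost = 82.3515 kWh × $0.22/kWh = $18.12

$18.12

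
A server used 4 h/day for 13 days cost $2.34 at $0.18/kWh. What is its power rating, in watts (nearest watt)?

Energy = $2.34 ÷ $0.18/kWh = 13 kWh
Runtime = 4 h/day × 13 days = 52 h
Power = 13 kWh ÷ 52 h = 0.25 kW = 250 W

250 W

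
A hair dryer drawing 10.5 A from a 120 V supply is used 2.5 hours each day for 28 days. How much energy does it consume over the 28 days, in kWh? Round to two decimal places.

88.20 kWh

Power = 10.5 A × 120 V = 1260 W = 1.26 kW
Runtime = 2.5 h/day × 28 days = 70 h
Energy = 1.26 kW × 70 h = 88.2 kWh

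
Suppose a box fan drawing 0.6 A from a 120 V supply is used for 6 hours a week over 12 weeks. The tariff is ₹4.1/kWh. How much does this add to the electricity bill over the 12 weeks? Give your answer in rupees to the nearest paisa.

₹21.25

Power = 0.6 A × 120 V = 72 W = 0.072 kW
Runtime = 6 h/week × 12 weeks = 72 h
Energy = 0.072 kW × 72 h = 5.184 kWh
Cost = 5.184 kWh × ₹4.1/kWh = ₹21.25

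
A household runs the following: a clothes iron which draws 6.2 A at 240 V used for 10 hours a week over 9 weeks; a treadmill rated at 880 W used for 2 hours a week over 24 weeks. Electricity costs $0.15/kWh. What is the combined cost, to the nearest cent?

clothes iron: Power = 6.2 A × 240 V = 1488 W = 1.488 kW
clothes iron: Runtime = 10 h/week × 9 weeks = 90 h
clothes iron: 1.488 kW × 90 h = 133.92 kWh
treadmill: Runtime = 2 h/week × 24 weeks = 48 h
treadmill: 0.88 kW × 48 h = 42.24 kWh
Total energy = 176.16 kWh
Cost = 176.16 × $0.15 = $26.42

$26.42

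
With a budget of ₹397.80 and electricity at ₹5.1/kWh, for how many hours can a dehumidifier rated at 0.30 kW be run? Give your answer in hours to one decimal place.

260.0 h

Energy available = ₹397.80 ÷ ₹5.1/kWh = 78 kWh
Hours = 78 kWh ÷ 0.3 kW = 260.0 h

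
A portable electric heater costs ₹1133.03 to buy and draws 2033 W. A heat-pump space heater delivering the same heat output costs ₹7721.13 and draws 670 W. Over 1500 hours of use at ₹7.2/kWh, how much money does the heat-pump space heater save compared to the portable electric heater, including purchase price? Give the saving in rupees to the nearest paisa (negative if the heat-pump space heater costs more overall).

₹8132.30

portable electric heater: ₹1133.03 + (2033/1000) kW × 1500 h × ₹7.2 = ₹1133.03 + ₹21956.4 = ₹23089.43
heat-pump space heater: ₹7721.13 + (670/1000) kW × 1500 h × ₹7.2 = ₹7721.13 + ₹7236 = ₹14957.13
Saving = ₹23089.43 − ₹14957.13 = ₹8132.3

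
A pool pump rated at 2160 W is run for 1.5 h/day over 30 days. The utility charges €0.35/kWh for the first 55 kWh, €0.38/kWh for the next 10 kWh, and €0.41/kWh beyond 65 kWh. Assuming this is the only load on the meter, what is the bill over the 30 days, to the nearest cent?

Runtime = 1.5 h/day × 30 days = 45 h
Energy = 2.16 kW × 45 h = 97.2 kWh
Tier 1 (0–55 kWh): 55 × €0.35 = €19.25
Tier 2 (55–65 kWh): 10 × €0.38 = €3.8
Above 65 kWh: 32.2 × €0.41 = €13.202
Bill = €36.25

€36.25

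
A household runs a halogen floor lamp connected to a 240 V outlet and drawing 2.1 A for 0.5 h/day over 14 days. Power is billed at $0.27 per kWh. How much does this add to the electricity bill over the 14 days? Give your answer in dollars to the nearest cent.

Power = 2.1 A × 240 V = 504 W = 0.504 kW
Runtime = 0.5 h/day × 14 days = 7 h
Energy = 0.504 kW × 7 h = 3.528 kWh
Cost = 3.528 kWh × $0.27/kWh = $0.95

$0.95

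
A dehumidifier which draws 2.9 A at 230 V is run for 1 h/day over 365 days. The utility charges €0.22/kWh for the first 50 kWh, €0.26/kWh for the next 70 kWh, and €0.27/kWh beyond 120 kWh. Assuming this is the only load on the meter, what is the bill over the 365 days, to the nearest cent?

€62.53

Power = 2.9 A × 230 V = 667 W = 0.667 kW
Runtime = 1 h/day × 365 days = 365 h
Energy = 0.667 kW × 365 h = 243.455 kWh
Tier 1 (0–50 kWh): 50 × €0.22 = €11
Tier 2 (50–120 kWh): 70 × €0.26 = €18.2
Above 120 kWh: 123.455 × €0.27 = €33.33285
Bill = €62.53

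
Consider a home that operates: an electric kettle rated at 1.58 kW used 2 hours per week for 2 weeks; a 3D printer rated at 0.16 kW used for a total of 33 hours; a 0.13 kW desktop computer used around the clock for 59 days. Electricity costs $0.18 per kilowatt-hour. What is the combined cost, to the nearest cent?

$35.22

electric kettle: Runtime = 2 h/week × 2 weeks = 4 h
electric kettle: 1.58 kW × 4 h = 6.32 kWh
3D printer: 0.16 kW × 33 h = 5.28 kWh
desktop computer: Runtime = 24 h × 59 = 1416 h
desktop computer: 0.13 kW × 1416 h = 184.08 kWh
Total energy = 195.68 kWh
Cost = 195.68 × $0.18 = $35.22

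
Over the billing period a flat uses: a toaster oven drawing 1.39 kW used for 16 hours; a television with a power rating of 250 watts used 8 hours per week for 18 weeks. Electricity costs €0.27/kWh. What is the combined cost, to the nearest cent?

€15.72

toaster oven: 1.39 kW × 16 h = 22.24 kWh
television: Runtime = 8 h/week × 18 weeks = 144 h
television: 0.25 kW × 144 h = 36 kWh
Total energy = 58.24 kWh
Cost = 58.24 × €0.27 = €15.72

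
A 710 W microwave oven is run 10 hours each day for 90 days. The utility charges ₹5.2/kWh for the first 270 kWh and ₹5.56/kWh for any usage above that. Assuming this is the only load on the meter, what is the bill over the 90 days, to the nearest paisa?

Runtime = 10 h/day × 90 days = 900 h
Energy = 0.71 kW × 900 h = 639 kWh
Tier 1 (0–270 kWh): 270 × ₹5.2 = ₹1404
Above 270 kWh: 369 × ₹5.56 = ₹2051.64
Bill = ₹3455.64

₹3455.64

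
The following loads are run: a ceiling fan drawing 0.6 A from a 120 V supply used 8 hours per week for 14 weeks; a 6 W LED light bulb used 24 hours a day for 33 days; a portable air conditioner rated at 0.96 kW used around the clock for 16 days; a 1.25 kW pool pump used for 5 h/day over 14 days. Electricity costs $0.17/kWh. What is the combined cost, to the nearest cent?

ceiling fan: Power = 0.6 A × 120 V = 72 W = 0.072 kW
ceiling fan: Runtime = 8 h/week × 14 weeks = 112 h
ceiling fan: 0.072 kW × 112 h = 8.064 kWh
LED light bulb: Runtime = 24 h × 33 = 792 h
LED light bulb: 0.006 kW × 792 h = 4.752 kWh
portable air conditioner: Runtime = 24 h × 16 = 384 h
portable air conditioner: 0.96 kW × 384 h = 368.64 kWh
pool pump: Runtime = 5 h/day × 14 days = 70 h
pool pump: 1.25 kW × 70 h = 87.5 kWh
Total energy = 468.956 kWh
Cost = 468.956 × $0.17 = $79.72

$79.72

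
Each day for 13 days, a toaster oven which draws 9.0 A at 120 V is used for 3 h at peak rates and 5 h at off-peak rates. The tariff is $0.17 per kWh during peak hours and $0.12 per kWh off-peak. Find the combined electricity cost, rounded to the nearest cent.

$15.58

Power = 9.0 A × 120 V = 1080 W = 1.08 kW
Peak energy = 1.08 kW × 3 h × 13 = 42.12 kWh
Off-peak energy = 1.08 kW × 5 h × 13 = 70.2 kWh
Cost = 42.12 × $0.17 + 70.2 × $0.12 = $7.1604 + $8.424 = $15.58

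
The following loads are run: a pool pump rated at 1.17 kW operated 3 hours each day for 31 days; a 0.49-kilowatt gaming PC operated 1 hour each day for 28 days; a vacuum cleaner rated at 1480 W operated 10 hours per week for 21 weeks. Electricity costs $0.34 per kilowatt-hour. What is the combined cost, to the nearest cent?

pool pump: Runtime = 3 h/day × 31 days = 93 h
pool pump: 1.17 kW × 93 h = 108.81 kWh
gaming PC: Runtime = 1 h/day × 28 days = 28 h
gaming PC: 0.49 kW × 28 h = 13.72 kWh
vacuum cleaner: Runtime = 10 h/week × 21 weeks = 210 h
vacuum cleaner: 1.48 kW × 210 h = 310.8 kWh
Total energy = 433.33 kWh
Cost = 433.33 × $0.34 = $147.33

$147.33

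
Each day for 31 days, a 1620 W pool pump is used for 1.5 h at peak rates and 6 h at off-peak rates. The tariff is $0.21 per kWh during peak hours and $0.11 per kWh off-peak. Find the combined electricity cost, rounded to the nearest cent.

Peak energy = 1.62 kW × 1.5 h × 31 = 75.33 kWh
Off-peak energy = 1.62 kW × 6 h × 31 = 301.32 kWh
Cost = 75.33 × $0.21 + 301.32 × $0.11 = $15.8193 + $33.1452 = $48.96

$48.96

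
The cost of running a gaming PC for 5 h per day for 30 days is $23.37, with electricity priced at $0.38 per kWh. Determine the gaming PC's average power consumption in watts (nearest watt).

410 W

Energy = $23.37 ÷ $0.38/kWh = 61.5 kWh
Runtime = 5 h/day × 30 days = 150 h
Power = 61.5 kWh ÷ 150 h = 0.41 kW = 410 W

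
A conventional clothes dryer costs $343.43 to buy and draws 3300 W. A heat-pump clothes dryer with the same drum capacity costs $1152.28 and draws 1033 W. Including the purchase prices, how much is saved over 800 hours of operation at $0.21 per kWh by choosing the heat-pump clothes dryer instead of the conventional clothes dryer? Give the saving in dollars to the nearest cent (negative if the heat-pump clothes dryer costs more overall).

conventional clothes dryer: $343.43 + (3300/1000) kW × 800 h × $0.21 = $343.43 + $554.4 = $897.83
heat-pump clothes dryer: $1152.28 + (1033/1000) kW × 800 h × $0.21 = $1152.28 + $173.544 = $1325.824
Saving = $897.83 − $1325.824 = −$427.994 → -$427.99

-$427.99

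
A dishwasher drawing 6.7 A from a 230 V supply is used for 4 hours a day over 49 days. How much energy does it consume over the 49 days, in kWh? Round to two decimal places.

302.04 kWh

Power = 6.7 A × 230 V = 1541 W = 1.541 kW
Runtime = 4 h/day × 49 days = 196 h
Energy = 1.541 kW × 196 h = 302.036 kWh ≈ 302.04 kWh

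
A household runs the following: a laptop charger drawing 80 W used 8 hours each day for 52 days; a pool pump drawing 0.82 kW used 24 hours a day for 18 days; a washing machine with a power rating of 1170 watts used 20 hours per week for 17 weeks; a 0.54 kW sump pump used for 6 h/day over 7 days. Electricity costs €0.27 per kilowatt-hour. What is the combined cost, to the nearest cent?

€218.16

laptop charger: Runtime = 8 h/day × 52 days = 416 h
laptop charger: 0.08 kW × 416 h = 33.28 kWh
pool pump: Runtime = 24 h × 18 = 432 h
pool pump: 0.82 kW × 432 h = 354.24 kWh
washing machine: Runtime = 20 h/week × 17 weeks = 340 h
washing machine: 1.17 kW × 340 h = 397.8 kWh
sump pump: Runtime = 6 h/day × 7 days = 42 h
sump pump: 0.54 kW × 42 h = 22.68 kWh
Total energy = 808 kWh
Cost = 808 × €0.27 = €218.16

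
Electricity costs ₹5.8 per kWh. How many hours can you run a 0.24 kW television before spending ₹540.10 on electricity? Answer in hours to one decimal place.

388.0 h

Energy available = ₹540.10 ÷ ₹5.8/kWh = 93.1207 kWh
Hours = 93.1207 kWh ÷ 0.24 kW = 388.0 h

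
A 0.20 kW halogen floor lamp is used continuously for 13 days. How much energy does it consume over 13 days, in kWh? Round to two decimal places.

Runtime = 24 h × 13 = 312 h
Energy = 0.2 kW × 312 h = 62.4 kWh

62.40 kWh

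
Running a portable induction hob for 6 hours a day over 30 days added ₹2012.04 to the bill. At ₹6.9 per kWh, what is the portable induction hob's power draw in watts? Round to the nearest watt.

1620 W

Energy = ₹2012.04 ÷ ₹6.9/kWh = 291.6 kWh
Runtime = 6 h/day × 30 days = 180 h
Power = 291.6 kWh ÷ 180 h = 1.62 kW = 1620 W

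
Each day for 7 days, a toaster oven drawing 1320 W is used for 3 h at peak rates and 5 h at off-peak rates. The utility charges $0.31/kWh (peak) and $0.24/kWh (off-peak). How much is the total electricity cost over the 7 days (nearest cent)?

Peak energy = 1.32 kW × 3 h × 7 = 27.72 kWh
Off-peak energy = 1.32 kW × 5 h × 7 = 46.2 kWh
Cost = 27.72 × $0.31 + 46.2 × $0.24 = $8.5932 + $11.088 = $19.68

$19.68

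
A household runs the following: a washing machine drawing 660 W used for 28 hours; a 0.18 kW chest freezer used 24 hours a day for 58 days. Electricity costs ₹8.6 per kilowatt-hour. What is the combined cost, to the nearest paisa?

washing machine: 0.66 kW × 28 h = 18.48 kWh
chest freezer: Runtime = 24 h × 58 = 1392 h
chest freezer: 0.18 kW × 1392 h = 250.56 kWh
Total energy = 269.04 kWh
Cost = 269.04 × ₹8.6 = ₹2313.74

₹2313.74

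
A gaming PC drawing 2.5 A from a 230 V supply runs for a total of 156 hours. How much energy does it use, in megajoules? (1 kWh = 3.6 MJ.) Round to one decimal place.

Power = 2.5 A × 230 V = 575 W = 0.575 kW
Energy = 0.575 kW × 156 h = 89.7 kWh
= 89.7 × 3.6 MJ = 322.9 MJ

322.9 MJ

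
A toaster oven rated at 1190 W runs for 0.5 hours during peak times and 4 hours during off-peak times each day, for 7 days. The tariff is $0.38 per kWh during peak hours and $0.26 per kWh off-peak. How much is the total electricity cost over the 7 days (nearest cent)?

Peak energy = 1.19 kW × 0.5 h × 7 = 4.165 kWh
Off-peak energy = 1.19 kW × 4 h × 7 = 33.32 kWh
Cost = 4.165 × $0.38 + 33.32 × $0.26 = $1.5827 + $8.6632 = $10.25

$10.25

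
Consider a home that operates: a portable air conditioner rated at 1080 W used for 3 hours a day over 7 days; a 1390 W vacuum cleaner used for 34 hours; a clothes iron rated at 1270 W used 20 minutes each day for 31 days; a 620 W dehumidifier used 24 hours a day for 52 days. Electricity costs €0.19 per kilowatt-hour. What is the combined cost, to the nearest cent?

€162.80

portable air conditioner: Runtime = 3 h/day × 7 days = 21 h
portable air conditioner: 1.08 kW × 21 h = 22.68 kWh
vacuum cleaner: 1.39 kW × 34 h = 47.26 kWh
clothes iron: Runtime = 20 min × 31 = 620 min = 10.333333… h
clothes iron: 1.27 kW × 10.333333… h = 13.123333… kWh
dehumidifier: Runtime = 24 h × 52 = 1248 h
dehumidifier: 0.62 kW × 1248 h = 773.76 kWh
Total energy = 856.823333… kWh
Cost = 856.823333… × €0.19 = €162.80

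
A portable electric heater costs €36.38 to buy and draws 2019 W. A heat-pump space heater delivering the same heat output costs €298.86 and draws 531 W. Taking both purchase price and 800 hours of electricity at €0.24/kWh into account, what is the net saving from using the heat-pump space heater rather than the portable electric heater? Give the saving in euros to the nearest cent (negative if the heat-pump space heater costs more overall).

portable electric heater: €36.38 + (2019/1000) kW × 800 h × €0.24 = €36.38 + €387.648 = €424.028
heat-pump space heater: €298.86 + (531/1000) kW × 800 h × €0.24 = €298.86 + €101.952 = €400.812
Saving = €424.028 − €400.812 = €23.216 → €23.22

€23.22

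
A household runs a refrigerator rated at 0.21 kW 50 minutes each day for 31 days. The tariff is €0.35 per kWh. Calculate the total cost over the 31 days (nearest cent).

Runtime = 50 min × 31 = 1550 min = 25.833333… h
Energy = 0.21 kW × 25.833333… h = 5.425 kWh
Cost = 5.425 kWh × €0.35/kWh = €1.90

€1.90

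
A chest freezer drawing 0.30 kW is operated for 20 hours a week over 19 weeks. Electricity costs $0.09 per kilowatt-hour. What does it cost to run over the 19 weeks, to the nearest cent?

$10.26

Runtime = 20 h/week × 19 weeks = 380 h
Energy = 0.3 kW × 380 h = 114 kWh
Cost = 114 kWh × $0.09/kWh = $10.26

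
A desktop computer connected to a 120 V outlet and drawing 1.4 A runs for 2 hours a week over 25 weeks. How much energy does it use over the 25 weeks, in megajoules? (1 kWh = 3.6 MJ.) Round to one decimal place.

30.2 MJ

Power = 1.4 A × 120 V = 168 W = 0.168 kW
Runtime = 2 h/week × 25 weeks = 50 h
Energy = 0.168 kW × 50 h = 8.4 kWh
= 8.4 × 3.6 MJ = 30.2 MJ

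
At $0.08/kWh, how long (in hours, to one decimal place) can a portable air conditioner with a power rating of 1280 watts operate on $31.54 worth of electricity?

308.0 h

Energy available = $31.54 ÷ $0.08/kWh = 394.25 kWh
Hours = 394.25 kWh ÷ 1.28 kW = 308.0 h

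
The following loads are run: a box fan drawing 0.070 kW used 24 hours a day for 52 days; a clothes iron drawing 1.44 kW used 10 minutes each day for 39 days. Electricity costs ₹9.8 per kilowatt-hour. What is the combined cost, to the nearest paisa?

₹947.86

box fan: Runtime = 24 h × 52 = 1248 h
box fan: 0.07 kW × 1248 h = 87.36 kWh
clothes iron: Runtime = 10 min × 39 = 390 min = 6.5 h
clothes iron: 1.44 kW × 6.5 h = 9.36 kWh
Total energy = 96.72 kWh
Cost = 96.72 × ₹9.8 = ₹947.86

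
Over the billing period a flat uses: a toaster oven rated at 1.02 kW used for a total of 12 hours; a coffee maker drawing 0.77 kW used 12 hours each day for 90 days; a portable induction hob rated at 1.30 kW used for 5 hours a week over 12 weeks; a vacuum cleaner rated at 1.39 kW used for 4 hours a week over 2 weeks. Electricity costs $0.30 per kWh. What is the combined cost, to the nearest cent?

toaster oven: 1.02 kW × 12 h = 12.24 kWh
coffee maker: Runtime = 12 h/day × 90 days = 1080 h
coffee maker: 0.77 kW × 1080 h = 831.6 kWh
portable induction hob: Runtime = 5 h/week × 12 weeks = 60 h
portable induction hob: 1.3 kW × 60 h = 78 kWh
vacuum cleaner: Runtime = 4 h/week × 2 weeks = 8 h
vacuum cleaner: 1.39 kW × 8 h = 11.12 kWh
Total energy = 932.96 kWh
Cost = 932.96 × $0.30 = $279.89

$279.89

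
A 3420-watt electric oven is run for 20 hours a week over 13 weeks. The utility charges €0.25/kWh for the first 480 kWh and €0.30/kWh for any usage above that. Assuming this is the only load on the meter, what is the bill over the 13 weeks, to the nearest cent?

€242.76

Runtime = 20 h/week × 13 weeks = 260 h
Energy = 3.42 kW × 260 h = 889.2 kWh
Tier 1 (0–480 kWh): 480 × €0.25 = €120
Above 480 kWh: 409.2 × €0.30 = €122.76
Bill = €242.76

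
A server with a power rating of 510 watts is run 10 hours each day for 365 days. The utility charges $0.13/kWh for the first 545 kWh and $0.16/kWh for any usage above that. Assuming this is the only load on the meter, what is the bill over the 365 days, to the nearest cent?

$281.49

Runtime = 10 h/day × 365 days = 3650 h
Energy = 0.51 kW × 3650 h = 1861.5 kWh
Tier 1 (0–545 kWh): 545 × $0.13 = $70.85
Above 545 kWh: 1316.5 × $0.16 = $210.64
Bill = $281.49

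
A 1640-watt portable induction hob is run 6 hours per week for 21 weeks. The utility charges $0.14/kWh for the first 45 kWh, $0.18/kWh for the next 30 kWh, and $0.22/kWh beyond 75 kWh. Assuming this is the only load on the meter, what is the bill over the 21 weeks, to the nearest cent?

$40.66

Runtime = 6 h/week × 21 weeks = 126 h
Energy = 1.64 kW × 126 h = 206.64 kWh
Tier 1 (0–45 kWh): 45 × $0.14 = $6.3
Tier 2 (45–75 kWh): 30 × $0.18 = $5.4
Above 75 kWh: 131.64 × $0.22 = $28.9608
Bill = $40.66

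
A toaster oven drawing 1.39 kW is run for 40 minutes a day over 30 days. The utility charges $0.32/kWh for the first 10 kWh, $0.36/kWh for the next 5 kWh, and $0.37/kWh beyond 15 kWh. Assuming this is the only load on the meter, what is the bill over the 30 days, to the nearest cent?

$9.74

Runtime = 40 min × 30 = 1200 min = 20 h
Energy = 1.39 kW × 20 h = 27.8 kWh
Tier 1 (0–10 kWh): 10 × $0.32 = $3.2
Tier 2 (10–15 kWh): 5 × $0.36 = $1.8
Above 15 kWh: 12.8 × $0.37 = $4.736
Bill = $9.74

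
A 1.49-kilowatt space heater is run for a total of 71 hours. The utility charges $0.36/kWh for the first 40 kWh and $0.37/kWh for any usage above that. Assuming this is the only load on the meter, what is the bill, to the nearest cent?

$38.74

Energy = 1.49 kW × 71 h = 105.79 kWh
Tier 1 (0–40 kWh): 40 × $0.36 = $14.4
Above 40 kWh: 65.79 × $0.37 = $24.3423
Bill = $38.74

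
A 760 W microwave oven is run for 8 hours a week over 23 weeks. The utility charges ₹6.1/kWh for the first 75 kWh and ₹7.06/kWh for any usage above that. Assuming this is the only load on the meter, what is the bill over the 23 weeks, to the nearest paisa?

Runtime = 8 h/week × 23 weeks = 184 h
Energy = 0.76 kW × 184 h = 139.84 kWh
Tier 1 (0–75 kWh): 75 × ₹6.1 = ₹457.5
Above 75 kWh: 64.84 × ₹7.06 = ₹457.7704
Bill = ₹915.27

₹915.27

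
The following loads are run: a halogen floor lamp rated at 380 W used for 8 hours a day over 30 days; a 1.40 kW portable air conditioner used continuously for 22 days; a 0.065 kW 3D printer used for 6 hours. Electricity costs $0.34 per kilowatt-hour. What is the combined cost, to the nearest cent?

$282.47

halogen floor lamp: Runtime = 8 h/day × 30 days = 240 h
halogen floor lamp: 0.38 kW × 240 h = 91.2 kWh
portable air conditioner: Runtime = 24 h × 22 = 528 h
portable air conditioner: 1.4 kW × 528 h = 739.2 kWh
3D printer: 0.065 kW × 6 h = 0.39 kWh
Total energy = 830.79 kWh
Cost = 830.79 × $0.34 = $282.47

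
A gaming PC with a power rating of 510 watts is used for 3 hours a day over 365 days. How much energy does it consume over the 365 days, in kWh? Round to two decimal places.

Runtime = 3 h/day × 365 days = 1095 h
Energy = 0.51 kW × 1095 h = 558.45 kWh

558.45 kWh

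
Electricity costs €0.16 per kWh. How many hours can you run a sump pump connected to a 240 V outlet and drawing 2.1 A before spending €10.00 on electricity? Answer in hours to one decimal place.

Power = 2.1 A × 240 V = 504 W = 0.504 kW
Energy available = €10.00 ÷ €0.16/kWh = 62.5 kWh
Hours = 62.5 kWh ÷ 0.504 kW = 124.0 h

124.0 h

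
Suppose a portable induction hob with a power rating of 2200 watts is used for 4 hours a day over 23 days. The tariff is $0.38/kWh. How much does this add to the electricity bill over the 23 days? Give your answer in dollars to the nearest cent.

$76.91

Runtime = 4 h/day × 23 days = 92 h
Energy = 2.2 kW × 92 h = 202.4 kWh
Cost = 202.4 kWh × $0.38/kWh = $76.91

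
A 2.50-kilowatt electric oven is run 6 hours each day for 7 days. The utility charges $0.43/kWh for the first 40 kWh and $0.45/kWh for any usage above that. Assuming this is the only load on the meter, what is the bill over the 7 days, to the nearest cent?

$46.45

Runtime = 6 h/day × 7 days = 42 h
Energy = 2.5 kW × 42 h = 105 kWh
Tier 1 (0–40 kWh): 40 × $0.43 = $17.2
Above 40 kWh: 65 × $0.45 = $29.25
Bill = $46.45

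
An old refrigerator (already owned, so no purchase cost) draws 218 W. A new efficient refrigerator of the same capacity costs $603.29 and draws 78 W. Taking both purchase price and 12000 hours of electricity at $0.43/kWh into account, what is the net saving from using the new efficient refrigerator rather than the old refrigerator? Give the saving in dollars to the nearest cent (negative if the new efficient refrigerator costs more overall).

$119.11

old refrigerator: $0.00 + (218/1000) kW × 12000 h × $0.43 = $0.00 + $1124.88 = $1124.88
new efficient refrigerator: $603.29 + (78/1000) kW × 12000 h × $0.43 = $603.29 + $402.48 = $1005.77
Saving = $1124.88 − $1005.77 = $119.11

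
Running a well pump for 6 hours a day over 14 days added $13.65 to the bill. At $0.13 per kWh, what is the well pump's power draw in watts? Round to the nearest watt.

Energy = $13.65 ÷ $0.13/kWh = 105 kWh
Runtime = 6 h/day × 14 days = 84 h
Power = 105 kWh ÷ 84 h = 1.25 kW = 1250 W

1250 W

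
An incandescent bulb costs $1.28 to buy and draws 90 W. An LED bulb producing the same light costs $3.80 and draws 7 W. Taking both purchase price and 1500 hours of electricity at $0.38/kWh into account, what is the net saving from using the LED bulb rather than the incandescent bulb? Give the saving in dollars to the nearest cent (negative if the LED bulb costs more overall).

incandescent bulb: $1.28 + (90/1000) kW × 1500 h × $0.38 = $1.28 + $51.3 = $52.58
LED bulb: $3.80 + (7/1000) kW × 1500 h × $0.38 = $3.80 + $3.99 = $7.79
Saving = $52.58 − $7.79 = $44.79

$44.79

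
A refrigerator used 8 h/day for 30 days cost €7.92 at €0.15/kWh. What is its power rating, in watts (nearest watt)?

Energy = €7.92 ÷ €0.15/kWh = 52.8 kWh
Runtime = 8 h/day × 30 days = 240 h
Power = 52.8 kWh ÷ 240 h = 0.22 kW = 220 W

220 W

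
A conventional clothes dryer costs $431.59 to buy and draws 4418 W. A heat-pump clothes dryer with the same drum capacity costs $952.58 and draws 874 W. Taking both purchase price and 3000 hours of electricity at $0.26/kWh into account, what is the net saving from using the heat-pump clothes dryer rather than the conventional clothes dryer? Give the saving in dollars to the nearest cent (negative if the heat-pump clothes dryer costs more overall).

conventional clothes dryer: $431.59 + (4418/1000) kW × 3000 h × $0.26 = $431.59 + $3446.04 = $3877.63
heat-pump clothes dryer: $952.58 + (874/1000) kW × 3000 h × $0.26 = $952.58 + $681.72 = $1634.3
Saving = $3877.63 − $1634.3 = $2243.33

$2243.33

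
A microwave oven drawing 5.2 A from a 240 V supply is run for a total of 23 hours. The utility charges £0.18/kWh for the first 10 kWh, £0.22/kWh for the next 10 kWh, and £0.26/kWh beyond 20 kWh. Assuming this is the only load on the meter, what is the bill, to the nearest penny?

Power = 5.2 A × 240 V = 1248 W = 1.248 kW
Energy = 1.248 kW × 23 h = 28.704 kWh
Tier 1 (0–10 kWh): 10 × £0.18 = £1.8
Tier 2 (10–20 kWh): 10 × £0.22 = £2.2
Above 20 kWh: 8.704 × £0.26 = £2.26304
Bill = £6.26

£6.26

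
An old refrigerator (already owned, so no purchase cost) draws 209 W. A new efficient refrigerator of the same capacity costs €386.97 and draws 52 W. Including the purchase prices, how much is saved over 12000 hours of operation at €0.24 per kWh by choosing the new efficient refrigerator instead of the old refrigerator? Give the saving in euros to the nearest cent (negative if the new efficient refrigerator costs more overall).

€65.19

old refrigerator: €0.00 + (209/1000) kW × 12000 h × €0.24 = €0.00 + €601.92 = €601.92
new efficient refrigerator: €386.97 + (52/1000) kW × 12000 h × €0.24 = €386.97 + €149.76 = €536.73
Saving = €601.92 − €536.73 = €65.19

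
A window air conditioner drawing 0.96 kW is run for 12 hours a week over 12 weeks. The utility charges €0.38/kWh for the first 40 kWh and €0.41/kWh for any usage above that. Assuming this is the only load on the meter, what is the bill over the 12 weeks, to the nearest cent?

€55.48

Runtime = 12 h/week × 12 weeks = 144 h
Energy = 0.96 kW × 144 h = 138.24 kWh
Tier 1 (0–40 kWh): 40 × €0.38 = €15.2
Above 40 kWh: 98.24 × €0.41 = €40.2784
Bill = €55.48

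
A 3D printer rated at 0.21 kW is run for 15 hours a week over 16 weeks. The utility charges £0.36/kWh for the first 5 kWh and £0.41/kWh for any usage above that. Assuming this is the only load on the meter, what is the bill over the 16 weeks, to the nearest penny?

£20.41

Runtime = 15 h/week × 16 weeks = 240 h
Energy = 0.21 kW × 240 h = 50.4 kWh
Tier 1 (0–5 kWh): 5 × £0.36 = £1.8
Above 5 kWh: 45.4 × £0.41 = £18.614
Bill = £20.41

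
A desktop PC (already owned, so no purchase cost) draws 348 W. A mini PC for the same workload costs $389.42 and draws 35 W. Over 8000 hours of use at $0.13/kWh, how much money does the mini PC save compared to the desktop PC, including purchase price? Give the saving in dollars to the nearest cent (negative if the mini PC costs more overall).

-$63.90

desktop PC: $0.00 + (348/1000) kW × 8000 h × $0.13 = $0.00 + $361.92 = $361.92
mini PC: $389.42 + (35/1000) kW × 8000 h × $0.13 = $389.42 + $36.4 = $425.82
Saving = $361.92 − $425.82 = −$63.9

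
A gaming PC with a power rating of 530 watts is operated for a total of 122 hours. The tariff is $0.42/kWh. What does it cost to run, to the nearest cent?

$27.16

Energy = 0.53 kW × 122 h = 64.66 kWh
Cost = 64.66 kWh × $0.42/kWh = $27.16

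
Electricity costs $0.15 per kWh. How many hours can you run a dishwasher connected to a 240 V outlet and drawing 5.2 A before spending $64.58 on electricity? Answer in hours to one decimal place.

345.0 h

Power = 5.2 A × 240 V = 1248 W = 1.248 kW
Energy available = $64.58 ÷ $0.15/kWh = 430.5333 kWh
Hours = 430.5333 kWh ÷ 1.248 kW = 345.0 h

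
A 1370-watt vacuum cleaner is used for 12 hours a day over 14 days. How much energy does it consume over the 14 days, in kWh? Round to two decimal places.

Runtime = 12 h/day × 14 days = 168 h
Energy = 1.37 kW × 168 h = 230.16 kWh

230.16 kWh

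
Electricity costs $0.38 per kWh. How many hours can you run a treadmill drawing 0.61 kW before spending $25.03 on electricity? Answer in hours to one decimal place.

Energy available = $25.03 ÷ $0.38/kWh = 65.8684 kWh
Hours = 65.8684 kWh ÷ 0.61 kW = 108.0 h

108.0 h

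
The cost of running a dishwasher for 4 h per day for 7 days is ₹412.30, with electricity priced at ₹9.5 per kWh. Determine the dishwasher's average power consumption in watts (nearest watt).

1550 W

Energy = ₹412.30 ÷ ₹9.5/kWh = 43.4 kWh
Runtime = 4 h/day × 7 days = 28 h
Power = 43.4 kWh ÷ 28 h = 1.55 kW = 1550 W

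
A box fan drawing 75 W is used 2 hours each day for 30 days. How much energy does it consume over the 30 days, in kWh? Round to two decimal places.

4.50 kWh

Runtime = 2 h/day × 30 days = 60 h
Energy = 0.075 kW × 60 h = 4.5 kWh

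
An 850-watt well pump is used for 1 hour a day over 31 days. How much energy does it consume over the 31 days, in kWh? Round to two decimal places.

26.35 kWh

Runtime = 1 h/day × 31 days = 31 h
Energy = 0.85 kW × 31 h = 26.35 kWh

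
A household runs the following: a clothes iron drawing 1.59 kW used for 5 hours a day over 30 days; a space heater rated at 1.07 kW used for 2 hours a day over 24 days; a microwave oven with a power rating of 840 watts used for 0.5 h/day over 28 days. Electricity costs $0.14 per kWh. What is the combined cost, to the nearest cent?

$42.23

clothes iron: Runtime = 5 h/day × 30 days = 150 h
clothes iron: 1.59 kW × 150 h = 238.5 kWh
space heater: Runtime = 2 h/day × 24 days = 48 h
space heater: 1.07 kW × 48 h = 51.36 kWh
microwave oven: Runtime = 0.5 h/day × 28 days = 14 h
microwave oven: 0.84 kW × 14 h = 11.76 kWh
Total energy = 301.62 kWh
Cost = 301.62 × $0.14 = $42.23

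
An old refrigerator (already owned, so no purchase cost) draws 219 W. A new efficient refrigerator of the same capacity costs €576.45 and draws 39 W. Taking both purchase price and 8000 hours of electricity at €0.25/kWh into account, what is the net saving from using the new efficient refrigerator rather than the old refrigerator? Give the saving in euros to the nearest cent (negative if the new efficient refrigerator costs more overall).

-€216.45

old refrigerator: €0.00 + (219/1000) kW × 8000 h × €0.25 = €0.00 + €438 = €438
new efficient refrigerator: €576.45 + (39/1000) kW × 8000 h × €0.25 = €576.45 + €78 = €654.45
Saving = €438 − €654.45 = −€216.45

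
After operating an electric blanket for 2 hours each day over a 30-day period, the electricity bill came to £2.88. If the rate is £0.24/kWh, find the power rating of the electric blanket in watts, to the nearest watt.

200 W

Energy = £2.88 ÷ £0.24/kWh = 12 kWh
Runtime = 2 h/day × 30 days = 60 h
Power = 12 kWh ÷ 60 h = 0.2 kW = 200 W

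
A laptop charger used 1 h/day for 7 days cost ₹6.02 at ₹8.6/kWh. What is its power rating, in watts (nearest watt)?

Energy = ₹6.02 ÷ ₹8.6/kWh = 0.7 kWh
Runtime = 1 h/day × 7 days = 7 h
Power = 0.7 kWh ÷ 7 h = 0.1 kW = 100 W

100 W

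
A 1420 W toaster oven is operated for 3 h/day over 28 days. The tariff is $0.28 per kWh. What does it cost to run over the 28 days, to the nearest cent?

$33.40

Runtime = 3 h/day × 28 days = 84 h
Energy = 1.42 kW × 84 h = 119.28 kWh
Cost = 119.28 kWh × $0.28/kWh = $33.40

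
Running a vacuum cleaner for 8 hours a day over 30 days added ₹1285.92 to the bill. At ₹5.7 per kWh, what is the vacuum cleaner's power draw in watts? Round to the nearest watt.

Energy = ₹1285.92 ÷ ₹5.7/kWh = 225.6 kWh
Runtime = 8 h/day × 30 days = 240 h
Power = 225.6 kWh ÷ 240 h = 0.94 kW = 940 W

940 W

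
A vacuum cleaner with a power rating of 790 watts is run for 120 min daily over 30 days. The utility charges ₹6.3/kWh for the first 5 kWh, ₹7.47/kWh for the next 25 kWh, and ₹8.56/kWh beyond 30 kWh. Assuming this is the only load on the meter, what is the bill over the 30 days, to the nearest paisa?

₹367.19

Runtime = 120 min × 30 = 3600 min = 60 h
Energy = 0.79 kW × 60 h = 47.4 kWh
Tier 1 (0–5 kWh): 5 × ₹6.3 = ₹31.5
Tier 2 (5–30 kWh): 25 × ₹7.47 = ₹186.75
Above 30 kWh: 17.4 × ₹8.56 = ₹148.944
Bill = ₹367.19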